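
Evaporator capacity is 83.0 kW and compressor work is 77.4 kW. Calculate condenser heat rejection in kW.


Q_cond = Q_evap + W
Q_cond = 83.0 + 77.4
Q_cond = 160.4 kW

160.4


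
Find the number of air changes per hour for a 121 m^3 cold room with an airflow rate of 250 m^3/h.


ACH = flow / volume
ACH = 250 / 121
ACH = 2.066

2.066


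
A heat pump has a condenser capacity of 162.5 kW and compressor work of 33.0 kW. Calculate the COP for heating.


COP_hp = Q_cond / W
COP_hp = 162.5 / 33.0
COP_hp = 4.924

4.924


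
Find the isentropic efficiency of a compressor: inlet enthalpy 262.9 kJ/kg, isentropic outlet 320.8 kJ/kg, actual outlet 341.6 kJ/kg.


dh_ideal = 320.8 - 262.9 = 57.9 kJ/kg
dh_actual = 341.6 - 262.9 = 78.7 kJ/kg
eta_s = dh_ideal / dh_actual = 57.9 / 78.7
eta_s = 0.7357

0.7357


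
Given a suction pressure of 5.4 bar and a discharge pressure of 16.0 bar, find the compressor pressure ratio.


PR = P_high / P_low
PR = 16.0 / 5.4
PR = 2.963

2.963


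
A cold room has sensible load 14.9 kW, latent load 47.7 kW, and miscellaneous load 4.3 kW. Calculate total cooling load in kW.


Q_total = Q_s + Q_l + Q_misc
Q_total = 14.9 + 47.7 + 4.3
Q_total = 66.9 kW

66.9


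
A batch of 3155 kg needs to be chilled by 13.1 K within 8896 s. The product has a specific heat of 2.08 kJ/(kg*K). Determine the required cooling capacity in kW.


Q = m * cp * dT / t
Q = 3155 * 2.08 * 13.1 / 8896
Q = 9.664 kW

9.664


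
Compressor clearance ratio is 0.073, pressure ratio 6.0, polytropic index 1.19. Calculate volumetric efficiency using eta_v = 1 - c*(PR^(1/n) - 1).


PR^(1/n) = 6.0^(1/1.19) = 4.50721852
eta_v = 1 - 0.073 * (4.50721852 - 1)
eta_v = 0.744

0.744


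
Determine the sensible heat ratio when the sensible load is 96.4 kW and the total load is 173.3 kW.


SHR = Q_sensible / Q_total
SHR = 96.4 / 173.3
SHR = 0.556

0.556


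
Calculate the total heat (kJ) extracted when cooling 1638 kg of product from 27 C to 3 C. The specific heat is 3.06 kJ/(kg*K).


dT = 27 - (3) = 24 K
Q = m * cp * dT = 1638 * 3.06 * 24
Q = 120295 kJ

120295


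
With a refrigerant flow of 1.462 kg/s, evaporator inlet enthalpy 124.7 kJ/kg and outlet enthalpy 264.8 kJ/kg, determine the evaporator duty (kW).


dh = 264.8 - 124.7 = 140.1 kJ/kg
Q_evap = m_dot * dh = 1.462 * 140.1
Q_evap = 204.83 kW

204.83


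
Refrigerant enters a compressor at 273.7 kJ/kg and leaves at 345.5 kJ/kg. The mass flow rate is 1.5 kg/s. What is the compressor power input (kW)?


dh = 345.5 - 273.7 = 71.8 kJ/kg
W = m_dot * dh = 1.5 * 71.8 = 107.7 kW

107.7


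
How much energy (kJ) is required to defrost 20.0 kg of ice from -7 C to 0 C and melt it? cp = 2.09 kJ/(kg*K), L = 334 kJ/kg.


Sensible heat = cp * dT = 2.09 * 7 = 14.63 kJ/kg
Total per kg = 14.63 + 334 = 348.63 kJ/kg
Q = m * total = 20.0 * 348.63
Q = 6972.6 kJ

6972.6


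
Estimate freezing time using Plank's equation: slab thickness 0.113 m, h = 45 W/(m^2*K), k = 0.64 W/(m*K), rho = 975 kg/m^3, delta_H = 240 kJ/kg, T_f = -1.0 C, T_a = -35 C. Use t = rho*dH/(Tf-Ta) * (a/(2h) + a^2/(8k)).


dT = -1.0 - (-35) = 34.0 K
term1 = a/(2h) = 0.113/(2*45) = 0.001255555556
term2 = a^2/(8k) = 0.113^2/(8*0.64) = 0.002493945313
t = rho*dH*1000/dT * (term1 + term2)
t = 975*240*1000/34.0 * (0.001255555556 + 0.002493945313)
t = 25805 s

25805


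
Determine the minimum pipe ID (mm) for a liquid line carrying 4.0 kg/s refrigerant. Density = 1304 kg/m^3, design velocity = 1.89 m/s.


A = m_dot / (rho * v) = 4.0 / (1304 * 1.89) = 0.001623007758 m^2
d = sqrt(4*A/pi) * 1000
d = 45.5 mm

45.5


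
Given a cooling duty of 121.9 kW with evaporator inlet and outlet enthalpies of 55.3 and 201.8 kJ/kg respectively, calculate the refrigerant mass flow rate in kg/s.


dh = 201.8 - 55.3 = 146.5 kJ/kg
m_dot = Q / dh = 121.9 / 146.5 = 0.8321 kg/s

0.8321


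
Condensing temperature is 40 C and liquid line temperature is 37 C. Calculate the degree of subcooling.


Subcooling = T_cond - T_liquid
Subcooling = 40 - 37
Subcooling = 3 K

3


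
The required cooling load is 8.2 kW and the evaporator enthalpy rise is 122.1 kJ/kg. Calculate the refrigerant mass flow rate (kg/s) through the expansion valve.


m_dot = Q / dh
m_dot = 8.2 / 122.1
m_dot = 0.0672 kg/s

0.0672


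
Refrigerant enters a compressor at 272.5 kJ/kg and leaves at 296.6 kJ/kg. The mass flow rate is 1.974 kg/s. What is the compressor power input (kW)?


dh = 296.6 - 272.5 = 24.1 kJ/kg
W = m_dot * dh = 1.974 * 24.1 = 47.57 kW

47.57


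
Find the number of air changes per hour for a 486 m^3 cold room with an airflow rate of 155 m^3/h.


ACH = flow / volume
ACH = 155 / 486
ACH = 0.319

0.319


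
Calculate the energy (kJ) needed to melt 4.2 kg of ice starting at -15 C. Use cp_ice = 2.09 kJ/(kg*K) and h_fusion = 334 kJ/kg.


Sensible heat = cp * dT = 2.09 * 15 = 31.35 kJ/kg
Total per kg = 31.35 + 334 = 365.35 kJ/kg
Q = m * total = 4.2 * 365.35
Q = 1534.5 kJ

1534.5


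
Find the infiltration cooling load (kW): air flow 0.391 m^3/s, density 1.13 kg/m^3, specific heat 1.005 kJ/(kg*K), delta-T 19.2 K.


Q = V_dot * rho * cp * dT
Q = 0.391 * 1.13 * 1.005 * 19.2
Q = 8.526 kW

8.526


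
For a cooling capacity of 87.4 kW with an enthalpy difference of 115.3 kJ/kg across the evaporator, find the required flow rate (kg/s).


m_dot = Q / dh
m_dot = 87.4 / 115.3
m_dot = 0.758 kg/s

0.758


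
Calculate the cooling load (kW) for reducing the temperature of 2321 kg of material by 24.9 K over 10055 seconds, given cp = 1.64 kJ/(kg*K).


Q = m * cp * dT / t
Q = 2321 * 1.64 * 24.9 / 10055
Q = 9.426 kW

9.426


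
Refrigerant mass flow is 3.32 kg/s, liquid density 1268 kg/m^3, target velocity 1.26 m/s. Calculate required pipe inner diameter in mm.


A = m_dot / (rho * v) = 3.32 / (1268 * 1.26) = 0.002078013119 m^2
d = sqrt(4*A/pi) * 1000
d = 51.4 mm

51.4


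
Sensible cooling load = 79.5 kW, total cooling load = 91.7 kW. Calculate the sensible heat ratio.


SHR = Q_sensible / Q_total
SHR = 79.5 / 91.7
SHR = 0.867

0.867


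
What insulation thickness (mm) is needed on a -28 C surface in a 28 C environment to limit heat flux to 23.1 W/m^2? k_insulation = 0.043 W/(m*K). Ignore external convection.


dT = 28 - (-28) = 56 K
thickness = k * dT / q_max * 1000
thickness = 0.043 * 56 / 23.1 * 1000
thickness = 104.2 mm

104.2


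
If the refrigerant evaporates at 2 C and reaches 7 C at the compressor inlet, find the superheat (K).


Superheat = T_suction - T_evap
Superheat = 7 - (2)
Superheat = 5 K

5


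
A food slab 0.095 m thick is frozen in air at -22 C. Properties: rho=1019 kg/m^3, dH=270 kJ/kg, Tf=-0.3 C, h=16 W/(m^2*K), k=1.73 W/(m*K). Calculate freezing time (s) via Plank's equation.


dT = -0.3 - (-22) = 21.7 K
term1 = a/(2h) = 0.095/(2*16) = 0.00296875
term2 = a^2/(8k) = 0.095^2/(8*1.73) = 0.0006520953757
t = rho*dH*1000/dT * (term1 + term2)
t = 1019*270*1000/21.7 * (0.00296875 + 0.0006520953757)
t = 45908 s

45908


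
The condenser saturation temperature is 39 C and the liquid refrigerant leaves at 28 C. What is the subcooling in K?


Subcooling = T_cond - T_liquid
Subcooling = 39 - 28
Subcooling = 11 K

11


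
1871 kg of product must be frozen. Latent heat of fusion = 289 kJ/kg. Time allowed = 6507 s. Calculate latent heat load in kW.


Q_lat = m * h_fg / t
Q_lat = 1871 * 289 / 6507
Q_lat = 83.1 kW

83.1


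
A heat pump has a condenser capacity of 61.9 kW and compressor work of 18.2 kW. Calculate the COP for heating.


COP_hp = Q_cond / W
COP_hp = 61.9 / 18.2
COP_hp = 3.401

3.401


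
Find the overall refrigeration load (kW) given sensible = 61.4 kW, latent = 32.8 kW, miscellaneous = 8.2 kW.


Q_total = Q_s + Q_l + Q_misc
Q_total = 61.4 + 32.8 + 8.2
Q_total = 102.4 kW

102.4


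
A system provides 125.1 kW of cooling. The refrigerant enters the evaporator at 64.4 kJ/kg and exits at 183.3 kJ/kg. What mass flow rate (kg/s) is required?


dh = 183.3 - 64.4 = 118.9 kJ/kg
m_dot = Q / dh = 125.1 / 118.9 = 1.0521 kg/s

1.0521


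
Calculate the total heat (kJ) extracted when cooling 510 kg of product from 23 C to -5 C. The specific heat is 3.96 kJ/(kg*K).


dT = 23 - (-5) = 28 K
Q = m * cp * dT = 510 * 3.96 * 28
Q = 56549 kJ

56549


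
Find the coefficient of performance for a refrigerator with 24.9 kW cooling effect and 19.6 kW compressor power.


COP = Q_evap / W
COP = 24.9 / 19.6
COP = 1.27

1.27


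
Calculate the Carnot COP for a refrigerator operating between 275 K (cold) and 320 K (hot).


dT = 320 - 275 = 45 K
COP_carnot = T_cold / dT = 275 / 45
COP_carnot = 6.111

6.111


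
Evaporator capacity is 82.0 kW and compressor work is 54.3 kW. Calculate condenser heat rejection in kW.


Q_cond = Q_evap + W
Q_cond = 82.0 + 54.3
Q_cond = 136.3 kW

136.3


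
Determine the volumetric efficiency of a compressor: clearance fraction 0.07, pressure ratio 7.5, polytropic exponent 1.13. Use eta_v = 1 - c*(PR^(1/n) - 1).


PR^(1/n) = 7.5^(1/1.13) = 5.9482676
eta_v = 1 - 0.07 * (5.9482676 - 1)
eta_v = 0.6536

0.6536


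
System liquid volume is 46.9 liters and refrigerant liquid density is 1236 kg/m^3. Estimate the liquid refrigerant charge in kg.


Charge = V * rho / 1000
Charge = 46.9 * 1236 / 1000
Charge = 57.97 kg

57.97


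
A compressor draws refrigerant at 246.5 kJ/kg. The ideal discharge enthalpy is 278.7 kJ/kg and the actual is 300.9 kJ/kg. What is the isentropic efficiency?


dh_ideal = 278.7 - 246.5 = 32.2 kJ/kg
dh_actual = 300.9 - 246.5 = 54.4 kJ/kg
eta_s = dh_ideal / dh_actual = 32.2 / 54.4
eta_s = 0.5919

0.5919


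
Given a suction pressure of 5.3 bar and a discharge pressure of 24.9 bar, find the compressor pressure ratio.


PR = P_high / P_low
PR = 24.9 / 5.3
PR = 4.698

4.698


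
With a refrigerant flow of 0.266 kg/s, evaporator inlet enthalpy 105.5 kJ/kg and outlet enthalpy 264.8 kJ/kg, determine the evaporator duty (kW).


dh = 264.8 - 105.5 = 159.3 kJ/kg
Q_evap = m_dot * dh = 0.266 * 159.3
Q_evap = 42.37 kW

42.37


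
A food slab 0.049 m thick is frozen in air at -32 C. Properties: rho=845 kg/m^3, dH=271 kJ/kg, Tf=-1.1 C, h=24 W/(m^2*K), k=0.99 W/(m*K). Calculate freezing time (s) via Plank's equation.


dT = -1.1 - (-32) = 30.9 K
term1 = a/(2h) = 0.049/(2*24) = 0.001020833333
term2 = a^2/(8k) = 0.049^2/(8*0.99) = 0.0003031565657
t = rho*dH*1000/dT * (term1 + term2)
t = 845*271*1000/30.9 * (0.001020833333 + 0.0003031565657)
t = 9812 s

9812


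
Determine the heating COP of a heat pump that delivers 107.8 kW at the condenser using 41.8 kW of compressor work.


COP_hp = Q_cond / W
COP_hp = 107.8 / 41.8
COP_hp = 2.579

2.579


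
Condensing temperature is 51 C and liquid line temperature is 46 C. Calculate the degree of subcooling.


Subcooling = T_cond - T_liquid
Subcooling = 51 - 46
Subcooling = 5 K

5


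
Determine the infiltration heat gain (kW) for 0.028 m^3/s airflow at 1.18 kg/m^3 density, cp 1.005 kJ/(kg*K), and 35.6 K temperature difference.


Q = V_dot * rho * cp * dT
Q = 0.028 * 1.18 * 1.005 * 35.6
Q = 1.182 kW

1.182


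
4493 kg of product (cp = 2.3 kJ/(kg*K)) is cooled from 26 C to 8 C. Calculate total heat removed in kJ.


dT = 26 - (8) = 18 K
Q = m * cp * dT = 4493 * 2.3 * 18
Q = 186010 kJ

186010


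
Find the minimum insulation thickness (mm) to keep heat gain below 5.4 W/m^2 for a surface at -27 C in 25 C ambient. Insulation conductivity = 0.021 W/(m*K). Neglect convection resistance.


dT = 25 - (-27) = 52 K
thickness = k * dT / q_max * 1000
thickness = 0.021 * 52 / 5.4 * 1000
thickness = 202.2 mm

202.2


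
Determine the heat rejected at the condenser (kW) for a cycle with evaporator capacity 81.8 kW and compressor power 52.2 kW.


Q_cond = Q_evap + W
Q_cond = 81.8 + 52.2
Q_cond = 134.0 kW

134.0


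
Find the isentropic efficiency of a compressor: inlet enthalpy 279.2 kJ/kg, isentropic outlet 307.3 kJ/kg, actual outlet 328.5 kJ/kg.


dh_ideal = 307.3 - 279.2 = 28.1 kJ/kg
dh_actual = 328.5 - 279.2 = 49.3 kJ/kg
eta_s = dh_ideal / dh_actual = 28.1 / 49.3
eta_s = 0.57

0.57


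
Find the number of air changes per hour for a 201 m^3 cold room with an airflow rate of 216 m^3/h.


ACH = flow / volume
ACH = 216 / 201
ACH = 1.075

1.075


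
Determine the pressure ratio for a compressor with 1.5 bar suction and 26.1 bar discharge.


PR = P_high / P_low
PR = 26.1 / 1.5
PR = 17.4

17.4


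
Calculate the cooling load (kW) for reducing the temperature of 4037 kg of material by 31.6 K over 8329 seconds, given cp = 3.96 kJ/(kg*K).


Q = m * cp * dT / t
Q = 4037 * 3.96 * 31.6 / 8329
Q = 60.652 kW

60.652


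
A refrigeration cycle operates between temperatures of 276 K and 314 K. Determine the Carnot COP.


dT = 314 - 276 = 38 K
COP_carnot = T_cold / dT = 276 / 38
COP_carnot = 7.263

7.263


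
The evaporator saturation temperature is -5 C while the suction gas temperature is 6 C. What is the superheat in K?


Superheat = T_suction - T_evap
Superheat = 6 - (-5)
Superheat = 11 K

11


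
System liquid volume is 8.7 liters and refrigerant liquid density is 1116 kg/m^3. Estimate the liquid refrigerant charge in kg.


Charge = V * rho / 1000
Charge = 8.7 * 1116 / 1000
Charge = 9.71 kg

9.71


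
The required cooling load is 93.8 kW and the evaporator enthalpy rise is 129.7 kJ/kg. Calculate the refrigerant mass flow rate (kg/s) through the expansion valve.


m_dot = Q / dh
m_dot = 93.8 / 129.7
m_dot = 0.7232 kg/s

0.7232


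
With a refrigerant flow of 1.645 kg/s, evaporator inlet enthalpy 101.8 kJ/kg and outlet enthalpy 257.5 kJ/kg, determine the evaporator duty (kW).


dh = 257.5 - 101.8 = 155.7 kJ/kg
Q_evap = m_dot * dh = 1.645 * 155.7
Q_evap = 256.13 kW

256.13


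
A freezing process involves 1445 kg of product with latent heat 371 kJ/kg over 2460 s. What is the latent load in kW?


Q_lat = m * h_fg / t
Q_lat = 1445 * 371 / 2460
Q_lat = 217.92 kW

217.92


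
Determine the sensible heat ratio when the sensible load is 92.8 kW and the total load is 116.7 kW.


SHR = Q_sensible / Q_total
SHR = 92.8 / 116.7
SHR = 0.795

0.795


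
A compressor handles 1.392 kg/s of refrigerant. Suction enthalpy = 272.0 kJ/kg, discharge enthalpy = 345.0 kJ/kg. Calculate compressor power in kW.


dh = 345.0 - 272.0 = 73.0 kJ/kg
W = m_dot * dh = 1.392 * 73.0 = 101.62 kW

101.62


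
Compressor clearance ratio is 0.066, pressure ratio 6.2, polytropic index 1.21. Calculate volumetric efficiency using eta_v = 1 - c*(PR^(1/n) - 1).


PR^(1/n) = 6.2^(1/1.21) = 4.51719839
eta_v = 1 - 0.066 * (4.51719839 - 1)
eta_v = 0.7679

0.7679


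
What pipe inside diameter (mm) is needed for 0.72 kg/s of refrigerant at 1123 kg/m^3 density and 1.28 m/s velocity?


A = m_dot / (rho * v) = 0.72 / (1123 * 1.28) = 0.000500890472 m^2
d = sqrt(4*A/pi) * 1000
d = 25.3 mm

25.3


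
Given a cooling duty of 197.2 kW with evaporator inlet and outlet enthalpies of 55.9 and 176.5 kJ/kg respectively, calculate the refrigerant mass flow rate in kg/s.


dh = 176.5 - 55.9 = 120.6 kJ/kg
m_dot = Q / dh = 197.2 / 120.6 = 1.6352 kg/s

1.6352


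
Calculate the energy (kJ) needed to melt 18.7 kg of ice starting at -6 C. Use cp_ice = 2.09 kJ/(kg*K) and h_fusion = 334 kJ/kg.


Sensible heat = cp * dT = 2.09 * 6 = 12.54 kJ/kg
Total per kg = 12.54 + 334 = 346.54 kJ/kg
Q = m * total = 18.7 * 346.54
Q = 6480.3 kJ

6480.3


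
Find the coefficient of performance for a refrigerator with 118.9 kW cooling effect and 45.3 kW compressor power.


COP = Q_evap / W
COP = 118.9 / 45.3
COP = 2.625

2.625


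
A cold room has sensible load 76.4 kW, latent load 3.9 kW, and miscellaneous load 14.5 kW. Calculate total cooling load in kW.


Q_total = Q_s + Q_l + Q_misc
Q_total = 76.4 + 3.9 + 14.5
Q_total = 94.8 kW

94.8


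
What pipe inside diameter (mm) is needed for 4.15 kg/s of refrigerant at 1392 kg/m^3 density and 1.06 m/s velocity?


A = m_dot / (rho * v) = 4.15 / (1392 * 1.06) = 0.002812567773 m^2
d = sqrt(4*A/pi) * 1000
d = 59.8 mm

59.8


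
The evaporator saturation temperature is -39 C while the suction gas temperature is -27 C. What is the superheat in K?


Superheat = T_suction - T_evap
Superheat = -27 - (-39)
Superheat = 12 K

12


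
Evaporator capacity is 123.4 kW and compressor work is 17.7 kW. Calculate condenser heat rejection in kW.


Q_cond = Q_evap + W
Q_cond = 123.4 + 17.7
Q_cond = 141.1 kW

141.1


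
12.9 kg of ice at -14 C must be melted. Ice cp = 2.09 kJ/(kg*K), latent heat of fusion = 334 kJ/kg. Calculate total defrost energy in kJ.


Sensible heat = cp * dT = 2.09 * 14 = 29.26 kJ/kg
Total per kg = 29.26 + 334 = 363.26 kJ/kg
Q = m * total = 12.9 * 363.26
Q = 4686.1 kJ

4686.1


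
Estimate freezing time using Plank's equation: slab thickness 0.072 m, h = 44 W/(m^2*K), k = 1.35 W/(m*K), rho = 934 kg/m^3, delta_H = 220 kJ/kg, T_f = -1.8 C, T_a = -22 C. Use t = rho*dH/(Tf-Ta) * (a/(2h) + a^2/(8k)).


dT = -1.8 - (-22) = 20.2 K
term1 = a/(2h) = 0.072/(2*44) = 0.0008181818182
term2 = a^2/(8k) = 0.072^2/(8*1.35) = 0.00048
t = rho*dH*1000/dT * (term1 + term2)
t = 934*220*1000/20.2 * (0.0008181818182 + 0.00048)
t = 13205 s

13205


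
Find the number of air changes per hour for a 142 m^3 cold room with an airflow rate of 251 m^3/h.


ACH = flow / volume
ACH = 251 / 142
ACH = 1.768

1.768


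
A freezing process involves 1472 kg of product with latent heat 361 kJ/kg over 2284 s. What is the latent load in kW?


Q_lat = m * h_fg / t
Q_lat = 1472 * 361 / 2284
Q_lat = 232.66 kW

232.66


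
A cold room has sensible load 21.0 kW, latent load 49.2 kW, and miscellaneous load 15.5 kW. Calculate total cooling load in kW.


Q_total = Q_s + Q_l + Q_misc
Q_total = 21.0 + 49.2 + 15.5
Q_total = 85.7 kW

85.7


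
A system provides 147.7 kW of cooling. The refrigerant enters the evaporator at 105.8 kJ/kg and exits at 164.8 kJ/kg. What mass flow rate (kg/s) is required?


dh = 164.8 - 105.8 = 59.0 kJ/kg
m_dot = Q / dh = 147.7 / 59.0 = 2.5034 kg/s

2.5034


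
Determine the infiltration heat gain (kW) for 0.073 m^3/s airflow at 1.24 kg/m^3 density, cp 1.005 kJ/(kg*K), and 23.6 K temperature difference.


Q = V_dot * rho * cp * dT
Q = 0.073 * 1.24 * 1.005 * 23.6
Q = 2.147 kW

2.147


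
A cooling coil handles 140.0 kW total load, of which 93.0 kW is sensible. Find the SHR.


SHR = Q_sensible / Q_total
SHR = 93.0 / 140.0
SHR = 0.664

0.664


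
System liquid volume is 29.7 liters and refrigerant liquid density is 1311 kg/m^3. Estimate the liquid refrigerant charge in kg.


Charge = V * rho / 1000
Charge = 29.7 * 1311 / 1000
Charge = 38.94 kg

38.94


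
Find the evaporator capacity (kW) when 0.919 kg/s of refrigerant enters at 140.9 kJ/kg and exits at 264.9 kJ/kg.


dh = 264.9 - 140.9 = 124.0 kJ/kg
Q_evap = m_dot * dh = 0.919 * 124.0
Q_evap = 113.96 kW

113.96


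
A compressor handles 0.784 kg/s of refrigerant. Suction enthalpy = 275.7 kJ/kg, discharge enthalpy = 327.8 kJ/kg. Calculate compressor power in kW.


dh = 327.8 - 275.7 = 52.1 kJ/kg
W = m_dot * dh = 0.784 * 52.1 = 40.85 kW

40.85


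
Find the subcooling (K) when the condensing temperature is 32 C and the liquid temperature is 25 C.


Subcooling = T_cond - T_liquid
Subcooling = 32 - 25
Subcooling = 7 K

7


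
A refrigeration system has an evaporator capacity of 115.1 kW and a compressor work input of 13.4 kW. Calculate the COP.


COP = Q_evap / W
COP = 115.1 / 13.4
COP = 8.59

8.59


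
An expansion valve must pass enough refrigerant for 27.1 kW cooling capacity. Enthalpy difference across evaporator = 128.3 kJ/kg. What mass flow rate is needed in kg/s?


m_dot = Q / dh
m_dot = 27.1 / 128.3
m_dot = 0.2112 kg/s

0.2112


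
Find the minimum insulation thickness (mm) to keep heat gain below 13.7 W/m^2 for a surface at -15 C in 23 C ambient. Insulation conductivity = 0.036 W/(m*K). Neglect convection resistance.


dT = 23 - (-15) = 38 K
thickness = k * dT / q_max * 1000
thickness = 0.036 * 38 / 13.7 * 1000
thickness = 99.9 mm

99.9


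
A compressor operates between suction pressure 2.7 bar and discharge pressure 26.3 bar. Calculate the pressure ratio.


PR = P_high / P_low
PR = 26.3 / 2.7
PR = 9.741

9.741


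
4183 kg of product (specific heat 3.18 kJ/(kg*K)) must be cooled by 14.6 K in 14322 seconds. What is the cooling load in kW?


Q = m * cp * dT / t
Q = 4183 * 3.18 * 14.6 / 14322
Q = 13.56 kW

13.56


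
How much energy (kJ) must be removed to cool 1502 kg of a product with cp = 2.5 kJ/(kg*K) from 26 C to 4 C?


dT = 26 - (4) = 22 K
Q = m * cp * dT = 1502 * 2.5 * 22
Q = 82610 kJ

82610


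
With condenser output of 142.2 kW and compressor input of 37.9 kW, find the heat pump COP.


COP_hp = Q_cond / W
COP_hp = 142.2 / 37.9
COP_hp = 3.752

3.752


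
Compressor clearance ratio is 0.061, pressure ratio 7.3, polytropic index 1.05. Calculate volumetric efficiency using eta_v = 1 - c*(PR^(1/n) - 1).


PR^(1/n) = 7.3^(1/1.05) = 6.64067533
eta_v = 1 - 0.061 * (6.64067533 - 1)
eta_v = 0.6559

0.6559


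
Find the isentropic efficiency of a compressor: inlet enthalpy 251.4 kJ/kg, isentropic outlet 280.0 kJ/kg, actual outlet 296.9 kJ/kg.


dh_ideal = 280.0 - 251.4 = 28.6 kJ/kg
dh_actual = 296.9 - 251.4 = 45.5 kJ/kg
eta_s = dh_ideal / dh_actual = 28.6 / 45.5
eta_s = 0.6286

0.6286


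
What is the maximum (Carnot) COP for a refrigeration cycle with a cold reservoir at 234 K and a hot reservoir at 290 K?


dT = 290 - 234 = 56 K
COP_carnot = T_cold / dT = 234 / 56
COP_carnot = 4.179

4.179


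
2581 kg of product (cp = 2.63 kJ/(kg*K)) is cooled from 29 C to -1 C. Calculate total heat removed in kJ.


dT = 29 - (-1) = 30 K
Q = m * cp * dT = 2581 * 2.63 * 30
Q = 203641 kJ

203641


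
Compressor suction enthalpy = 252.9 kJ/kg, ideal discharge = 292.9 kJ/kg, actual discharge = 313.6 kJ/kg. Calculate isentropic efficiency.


dh_ideal = 292.9 - 252.9 = 40.0 kJ/kg
dh_actual = 313.6 - 252.9 = 60.7 kJ/kg
eta_s = dh_ideal / dh_actual = 40.0 / 60.7
eta_s = 0.659

0.659


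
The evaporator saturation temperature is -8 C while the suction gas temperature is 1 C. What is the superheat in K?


Superheat = T_suction - T_evap
Superheat = 1 - (-8)
Superheat = 9 K

9


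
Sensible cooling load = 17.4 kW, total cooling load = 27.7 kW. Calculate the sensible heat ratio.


SHR = Q_sensible / Q_total
SHR = 17.4 / 27.7
SHR = 0.628

0.628


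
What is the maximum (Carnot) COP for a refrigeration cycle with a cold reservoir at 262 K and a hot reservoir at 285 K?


dT = 285 - 262 = 23 K
COP_carnot = T_cold / dT = 262 / 23
COP_carnot = 11.391

11.391


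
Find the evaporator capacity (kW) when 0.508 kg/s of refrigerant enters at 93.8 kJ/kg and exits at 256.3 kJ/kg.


dh = 256.3 - 93.8 = 162.5 kJ/kg
Q_evap = m_dot * dh = 0.508 * 162.5
Q_evap = 82.55 kW

82.55


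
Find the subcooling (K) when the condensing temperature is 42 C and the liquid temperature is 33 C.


Subcooling = T_cond - T_liquid
Subcooling = 42 - 33
Subcooling = 9 K

9


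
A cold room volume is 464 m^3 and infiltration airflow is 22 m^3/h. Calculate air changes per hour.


ACH = flow / volume
ACH = 22 / 464
ACH = 0.047

0.047


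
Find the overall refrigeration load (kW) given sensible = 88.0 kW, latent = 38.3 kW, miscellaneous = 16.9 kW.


Q_total = Q_s + Q_l + Q_misc
Q_total = 88.0 + 38.3 + 16.9
Q_total = 143.2 kW

143.2


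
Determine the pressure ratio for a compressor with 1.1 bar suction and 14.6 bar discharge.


PR = P_high / P_low
PR = 14.6 / 1.1
PR = 13.273

13.273


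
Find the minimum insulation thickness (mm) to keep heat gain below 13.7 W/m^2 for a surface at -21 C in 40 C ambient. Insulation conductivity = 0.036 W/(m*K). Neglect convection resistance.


dT = 40 - (-21) = 61 K
thickness = k * dT / q_max * 1000
thickness = 0.036 * 61 / 13.7 * 1000
thickness = 160.3 mm

160.3


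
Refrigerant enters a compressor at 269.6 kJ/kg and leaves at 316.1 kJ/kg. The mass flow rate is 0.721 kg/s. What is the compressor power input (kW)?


dh = 316.1 - 269.6 = 46.5 kJ/kg
W = m_dot * dh = 0.721 * 46.5 = 33.53 kW

33.53


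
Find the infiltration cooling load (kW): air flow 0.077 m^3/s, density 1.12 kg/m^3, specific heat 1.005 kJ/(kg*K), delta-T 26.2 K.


Q = V_dot * rho * cp * dT
Q = 0.077 * 1.12 * 1.005 * 26.2
Q = 2.271 kW

2.271


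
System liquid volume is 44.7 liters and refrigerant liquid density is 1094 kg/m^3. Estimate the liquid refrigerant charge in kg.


Charge = V * rho / 1000
Charge = 44.7 * 1094 / 1000
Charge = 48.9 kg

48.9


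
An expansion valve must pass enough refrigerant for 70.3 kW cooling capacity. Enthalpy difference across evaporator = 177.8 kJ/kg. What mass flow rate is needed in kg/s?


m_dot = Q / dh
m_dot = 70.3 / 177.8
m_dot = 0.3954 kg/s

0.3954


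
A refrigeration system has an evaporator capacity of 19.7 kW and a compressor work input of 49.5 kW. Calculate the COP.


COP = Q_evap / W
COP = 19.7 / 49.5
COP = 0.398

0.398


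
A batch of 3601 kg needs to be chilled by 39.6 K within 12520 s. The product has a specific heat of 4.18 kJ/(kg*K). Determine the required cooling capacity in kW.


Q = m * cp * dT / t
Q = 3601 * 4.18 * 39.6 / 12520
Q = 47.609 kW

47.609


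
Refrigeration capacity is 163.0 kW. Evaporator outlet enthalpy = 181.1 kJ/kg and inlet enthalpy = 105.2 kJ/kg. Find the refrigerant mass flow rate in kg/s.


dh = 181.1 - 105.2 = 75.9 kJ/kg
m_dot = Q / dh = 163.0 / 75.9 = 2.1476 kg/s

2.1476


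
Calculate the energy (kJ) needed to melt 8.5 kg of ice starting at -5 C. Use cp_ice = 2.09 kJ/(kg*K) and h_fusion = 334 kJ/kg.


Sensible heat = cp * dT = 2.09 * 5 = 10.45 kJ/kg
Total per kg = 10.45 + 334 = 344.45 kJ/kg
Q = m * total = 8.5 * 344.45
Q = 2927.8 kJ

2927.8


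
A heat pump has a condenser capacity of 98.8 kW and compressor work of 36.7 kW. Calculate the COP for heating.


COP_hp = Q_cond / W
COP_hp = 98.8 / 36.7
COP_hp = 2.692

2.692


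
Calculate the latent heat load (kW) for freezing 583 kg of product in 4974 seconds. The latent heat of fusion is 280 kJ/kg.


Q_lat = m * h_fg / t
Q_lat = 583 * 280 / 4974
Q_lat = 32.82 kW

32.82


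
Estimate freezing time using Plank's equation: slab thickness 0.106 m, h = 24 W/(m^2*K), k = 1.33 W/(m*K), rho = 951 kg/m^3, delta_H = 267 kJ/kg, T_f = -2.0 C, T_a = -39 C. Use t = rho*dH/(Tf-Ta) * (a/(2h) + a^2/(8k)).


dT = -2.0 - (-39) = 37.0 K
term1 = a/(2h) = 0.106/(2*24) = 0.002208333333
term2 = a^2/(8k) = 0.106^2/(8*1.33) = 0.001056015038
t = rho*dH*1000/dT * (term1 + term2)
t = 951*267*1000/37.0 * (0.002208333333 + 0.001056015038)
t = 22402 s

22402


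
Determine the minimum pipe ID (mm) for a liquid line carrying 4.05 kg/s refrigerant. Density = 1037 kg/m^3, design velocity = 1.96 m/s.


A = m_dot / (rho * v) = 4.05 / (1037 * 1.96) = 0.001992600319 m^2
d = sqrt(4*A/pi) * 1000
d = 50.4 mm

50.4


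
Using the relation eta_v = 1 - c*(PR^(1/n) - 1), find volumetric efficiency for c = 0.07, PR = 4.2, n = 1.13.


PR^(1/n) = 4.2^(1/1.13) = 3.5608038
eta_v = 1 - 0.07 * (3.5608038 - 1)
eta_v = 0.8207

0.8207


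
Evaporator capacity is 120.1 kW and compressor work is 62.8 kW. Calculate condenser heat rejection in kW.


Q_cond = Q_evap + W
Q_cond = 120.1 + 62.8
Q_cond = 182.9 kW

182.9


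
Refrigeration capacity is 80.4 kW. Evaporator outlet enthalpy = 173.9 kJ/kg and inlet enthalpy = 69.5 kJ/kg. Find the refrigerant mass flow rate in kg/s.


dh = 173.9 - 69.5 = 104.4 kJ/kg
m_dot = Q / dh = 80.4 / 104.4 = 0.7701 kg/s

0.7701


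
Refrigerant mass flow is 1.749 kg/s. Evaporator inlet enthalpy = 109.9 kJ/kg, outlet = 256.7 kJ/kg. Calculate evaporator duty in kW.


dh = 256.7 - 109.9 = 146.8 kJ/kg
Q_evap = m_dot * dh = 1.749 * 146.8
Q_evap = 256.75 kW

256.75


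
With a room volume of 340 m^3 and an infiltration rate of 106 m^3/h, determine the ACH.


ACH = flow / volume
ACH = 106 / 340
ACH = 0.312

0.312


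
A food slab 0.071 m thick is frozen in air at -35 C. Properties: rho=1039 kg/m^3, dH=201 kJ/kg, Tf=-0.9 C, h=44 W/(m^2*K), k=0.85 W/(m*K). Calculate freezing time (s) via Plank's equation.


dT = -0.9 - (-35) = 34.1 K
term1 = a/(2h) = 0.071/(2*44) = 0.0008068181818
term2 = a^2/(8k) = 0.071^2/(8*0.85) = 0.0007413235294
t = rho*dH*1000/dT * (term1 + term2)
t = 1039*201*1000/34.1 * (0.0008068181818 + 0.0007413235294)
t = 9481 s

9481


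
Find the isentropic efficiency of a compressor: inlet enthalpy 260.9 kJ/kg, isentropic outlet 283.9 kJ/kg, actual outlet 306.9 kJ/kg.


dh_ideal = 283.9 - 260.9 = 23.0 kJ/kg
dh_actual = 306.9 - 260.9 = 46.0 kJ/kg
eta_s = dh_ideal / dh_actual = 23.0 / 46.0
eta_s = 0.5

0.5


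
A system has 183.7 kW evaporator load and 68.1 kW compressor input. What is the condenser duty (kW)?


Q_cond = Q_evap + W
Q_cond = 183.7 + 68.1
Q_cond = 251.8 kW

251.8


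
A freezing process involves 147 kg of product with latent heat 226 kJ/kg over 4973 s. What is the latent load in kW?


Q_lat = m * h_fg / t
Q_lat = 147 * 226 / 4973
Q_lat = 6.68 kW

6.68


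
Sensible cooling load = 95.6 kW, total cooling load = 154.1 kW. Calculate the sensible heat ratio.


SHR = Q_sensible / Q_total
SHR = 95.6 / 154.1
SHR = 0.62

0.62


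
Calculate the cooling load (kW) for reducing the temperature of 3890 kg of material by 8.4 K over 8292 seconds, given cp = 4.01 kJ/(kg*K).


Q = m * cp * dT / t
Q = 3890 * 4.01 * 8.4 / 8292
Q = 15.802 kW

15.802


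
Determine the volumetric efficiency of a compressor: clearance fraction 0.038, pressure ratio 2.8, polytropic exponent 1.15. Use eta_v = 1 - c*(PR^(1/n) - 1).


PR^(1/n) = 2.8^(1/1.15) = 2.44812208
eta_v = 1 - 0.038 * (2.44812208 - 1)
eta_v = 0.945

0.945


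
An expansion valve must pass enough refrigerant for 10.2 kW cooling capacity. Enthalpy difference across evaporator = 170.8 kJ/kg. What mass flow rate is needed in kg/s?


m_dot = Q / dh
m_dot = 10.2 / 170.8
m_dot = 0.0597 kg/s

0.0597


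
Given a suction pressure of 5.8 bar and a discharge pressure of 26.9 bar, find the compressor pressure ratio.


PR = P_high / P_low
PR = 26.9 / 5.8
PR = 4.638

4.638


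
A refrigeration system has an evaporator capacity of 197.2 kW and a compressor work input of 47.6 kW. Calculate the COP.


COP = Q_evap / W
COP = 197.2 / 47.6
COP = 4.143

4.143


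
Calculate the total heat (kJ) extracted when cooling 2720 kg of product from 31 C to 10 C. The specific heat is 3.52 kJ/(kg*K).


dT = 31 - (10) = 21 K
Q = m * cp * dT = 2720 * 3.52 * 21
Q = 201062 kJ

201062


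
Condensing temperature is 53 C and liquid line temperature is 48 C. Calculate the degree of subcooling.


Subcooling = T_cond - T_liquid
Subcooling = 53 - 48
Subcooling = 5 K

5


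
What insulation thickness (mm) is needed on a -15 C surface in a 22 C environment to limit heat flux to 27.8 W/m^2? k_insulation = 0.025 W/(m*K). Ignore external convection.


dT = 22 - (-15) = 37 K
thickness = k * dT / q_max * 1000
thickness = 0.025 * 37 / 27.8 * 1000
thickness = 33.3 mm

33.3


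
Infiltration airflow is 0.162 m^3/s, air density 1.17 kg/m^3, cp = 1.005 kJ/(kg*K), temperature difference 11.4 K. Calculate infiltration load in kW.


Q = V_dot * rho * cp * dT
Q = 0.162 * 1.17 * 1.005 * 11.4
Q = 2.172 kW

2.172


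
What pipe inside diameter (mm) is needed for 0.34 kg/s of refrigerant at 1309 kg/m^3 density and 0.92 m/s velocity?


A = m_dot / (rho * v) = 0.34 / (1309 * 0.92) = 0.0002823263693 m^2
d = sqrt(4*A/pi) * 1000
d = 19.0 mm

19.0


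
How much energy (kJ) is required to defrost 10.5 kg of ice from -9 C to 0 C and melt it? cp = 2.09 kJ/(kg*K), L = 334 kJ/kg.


Sensible heat = cp * dT = 2.09 * 9 = 18.81 kJ/kg
Total per kg = 18.81 + 334 = 352.81 kJ/kg
Q = m * total = 10.5 * 352.81
Q = 3704.5 kJ

3704.5


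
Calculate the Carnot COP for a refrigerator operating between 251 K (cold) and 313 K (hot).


dT = 313 - 251 = 62 K
COP_carnot = T_cold / dT = 251 / 62
COP_carnot = 4.048

4.048


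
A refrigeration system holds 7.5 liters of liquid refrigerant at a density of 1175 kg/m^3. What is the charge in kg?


Charge = V * rho / 1000
Charge = 7.5 * 1175 / 1000
Charge = 8.81 kg

8.81


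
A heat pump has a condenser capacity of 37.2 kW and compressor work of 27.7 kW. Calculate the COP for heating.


COP_hp = Q_cond / W
COP_hp = 37.2 / 27.7
COP_hp = 1.343

1.343


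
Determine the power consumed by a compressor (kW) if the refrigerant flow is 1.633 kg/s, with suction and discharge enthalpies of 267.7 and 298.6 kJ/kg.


dh = 298.6 - 267.7 = 30.9 kJ/kg
W = m_dot * dh = 1.633 * 30.9 = 50.46 kW

50.46


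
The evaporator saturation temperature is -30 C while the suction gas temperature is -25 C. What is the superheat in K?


Superheat = T_suction - T_evap
Superheat = -25 - (-30)
Superheat = 5 K

5


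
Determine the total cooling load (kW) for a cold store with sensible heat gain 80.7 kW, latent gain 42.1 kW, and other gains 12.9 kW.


Q_total = Q_s + Q_l + Q_misc
Q_total = 80.7 + 42.1 + 12.9
Q_total = 135.7 kW

135.7


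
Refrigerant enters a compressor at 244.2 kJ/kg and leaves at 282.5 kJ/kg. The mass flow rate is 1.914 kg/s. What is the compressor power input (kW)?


dh = 282.5 - 244.2 = 38.3 kJ/kg
W = m_dot * dh = 1.914 * 38.3 = 73.31 kW

73.31


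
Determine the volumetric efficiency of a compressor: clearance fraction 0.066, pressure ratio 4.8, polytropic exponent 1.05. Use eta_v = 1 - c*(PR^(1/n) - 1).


PR^(1/n) = 4.8^(1/1.05) = 4.45452272
eta_v = 1 - 0.066 * (4.45452272 - 1)
eta_v = 0.772

0.772


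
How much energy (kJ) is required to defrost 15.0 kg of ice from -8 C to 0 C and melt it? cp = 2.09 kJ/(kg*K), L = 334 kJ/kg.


Sensible heat = cp * dT = 2.09 * 8 = 16.72 kJ/kg
Total per kg = 16.72 + 334 = 350.72 kJ/kg
Q = m * total = 15.0 * 350.72
Q = 5260.8 kJ

5260.8


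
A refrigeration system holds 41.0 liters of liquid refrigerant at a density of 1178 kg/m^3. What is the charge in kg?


Charge = V * rho / 1000
Charge = 41.0 * 1178 / 1000
Charge = 48.3 kg

48.3


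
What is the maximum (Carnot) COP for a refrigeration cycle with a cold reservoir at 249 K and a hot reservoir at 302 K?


dT = 302 - 249 = 53 K
COP_carnot = T_cold / dT = 249 / 53
COP_carnot = 4.698

4.698


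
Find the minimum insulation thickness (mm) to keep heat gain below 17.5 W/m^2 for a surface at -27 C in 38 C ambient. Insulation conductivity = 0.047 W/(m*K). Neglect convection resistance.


dT = 38 - (-27) = 65 K
thickness = k * dT / q_max * 1000
thickness = 0.047 * 65 / 17.5 * 1000
thickness = 174.6 mm

174.6


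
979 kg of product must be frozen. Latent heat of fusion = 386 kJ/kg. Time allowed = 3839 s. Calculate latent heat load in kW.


Q_lat = m * h_fg / t
Q_lat = 979 * 386 / 3839
Q_lat = 98.44 kW

98.44


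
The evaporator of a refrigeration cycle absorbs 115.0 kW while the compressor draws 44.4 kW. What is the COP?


COP = Q_evap / W
COP = 115.0 / 44.4
COP = 2.59

2.59


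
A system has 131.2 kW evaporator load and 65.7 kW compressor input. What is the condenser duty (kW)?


Q_cond = Q_evap + W
Q_cond = 131.2 + 65.7
Q_cond = 196.9 kW

196.9


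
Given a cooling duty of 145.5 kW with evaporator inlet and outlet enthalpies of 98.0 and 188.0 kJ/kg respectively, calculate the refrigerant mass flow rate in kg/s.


dh = 188.0 - 98.0 = 90.0 kJ/kg
m_dot = Q / dh = 145.5 / 90.0 = 1.6167 kg/s

1.6167


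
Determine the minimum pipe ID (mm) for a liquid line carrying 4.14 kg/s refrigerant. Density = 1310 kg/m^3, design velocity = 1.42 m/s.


A = m_dot / (rho * v) = 4.14 / (1310 * 1.42) = 0.002225567143 m^2
d = sqrt(4*A/pi) * 1000
d = 53.2 mm

53.2


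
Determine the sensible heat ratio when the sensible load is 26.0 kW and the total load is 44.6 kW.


SHR = Q_sensible / Q_total
SHR = 26.0 / 44.6
SHR = 0.583

0.583


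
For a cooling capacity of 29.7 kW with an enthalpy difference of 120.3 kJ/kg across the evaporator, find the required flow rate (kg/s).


m_dot = Q / dh
m_dot = 29.7 / 120.3
m_dot = 0.2469 kg/s

0.2469


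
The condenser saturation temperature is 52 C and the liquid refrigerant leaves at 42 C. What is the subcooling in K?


Subcooling = T_cond - T_liquid
Subcooling = 52 - 42
Subcooling = 10 K

10


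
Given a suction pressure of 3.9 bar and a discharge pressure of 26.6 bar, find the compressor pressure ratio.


PR = P_high / P_low
PR = 26.6 / 3.9
PR = 6.821

6.821


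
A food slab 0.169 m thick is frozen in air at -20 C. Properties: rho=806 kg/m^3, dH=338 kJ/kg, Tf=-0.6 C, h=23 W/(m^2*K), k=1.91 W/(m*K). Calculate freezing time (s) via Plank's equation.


dT = -0.6 - (-20) = 19.4 K
term1 = a/(2h) = 0.169/(2*23) = 0.003673913043
term2 = a^2/(8k) = 0.169^2/(8*1.91) = 0.001869175393
t = rho*dH*1000/dT * (term1 + term2)
t = 806*338*1000/19.4 * (0.003673913043 + 0.001869175393)
t = 77840 s

77840


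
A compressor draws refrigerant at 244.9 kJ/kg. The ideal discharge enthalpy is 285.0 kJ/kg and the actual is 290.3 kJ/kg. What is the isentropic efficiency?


dh_ideal = 285.0 - 244.9 = 40.1 kJ/kg
dh_actual = 290.3 - 244.9 = 45.4 kJ/kg
eta_s = dh_ideal / dh_actual = 40.1 / 45.4
eta_s = 0.8833

0.8833


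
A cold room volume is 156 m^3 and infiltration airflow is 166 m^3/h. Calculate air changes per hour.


ACH = flow / volume
ACH = 166 / 156
ACH = 1.064

1.064


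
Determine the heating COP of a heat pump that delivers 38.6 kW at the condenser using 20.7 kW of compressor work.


COP_hp = Q_cond / W
COP_hp = 38.6 / 20.7
COP_hp = 1.865

1.865


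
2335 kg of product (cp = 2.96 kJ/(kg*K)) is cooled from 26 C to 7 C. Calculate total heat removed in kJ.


dT = 26 - (7) = 19 K
Q = m * cp * dT = 2335 * 2.96 * 19
Q = 131320 kJ

131320


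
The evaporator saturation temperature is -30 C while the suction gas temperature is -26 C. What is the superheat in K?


Superheat = T_suction - T_evap
Superheat = -26 - (-30)
Superheat = 4 K

4


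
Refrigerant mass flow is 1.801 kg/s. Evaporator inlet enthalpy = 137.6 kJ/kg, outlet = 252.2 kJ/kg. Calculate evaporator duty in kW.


dh = 252.2 - 137.6 = 114.6 kJ/kg
Q_evap = m_dot * dh = 1.801 * 114.6
Q_evap = 206.39 kW

206.39


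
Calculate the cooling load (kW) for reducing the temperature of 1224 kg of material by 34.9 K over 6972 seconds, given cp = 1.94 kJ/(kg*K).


Q = m * cp * dT / t
Q = 1224 * 1.94 * 34.9 / 6972
Q = 11.886 kW

11.886


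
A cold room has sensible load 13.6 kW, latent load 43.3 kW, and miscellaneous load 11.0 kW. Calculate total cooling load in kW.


Q_total = Q_s + Q_l + Q_misc
Q_total = 13.6 + 43.3 + 11.0
Q_total = 67.9 kW

67.9


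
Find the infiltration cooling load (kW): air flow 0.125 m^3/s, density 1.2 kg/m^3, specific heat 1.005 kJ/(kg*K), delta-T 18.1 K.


Q = V_dot * rho * cp * dT
Q = 0.125 * 1.2 * 1.005 * 18.1
Q = 2.729 kW

2.729


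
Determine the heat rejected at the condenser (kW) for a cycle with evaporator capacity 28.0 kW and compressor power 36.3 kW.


Q_cond = Q_evap + W
Q_cond = 28.0 + 36.3
Q_cond = 64.3 kW

64.3


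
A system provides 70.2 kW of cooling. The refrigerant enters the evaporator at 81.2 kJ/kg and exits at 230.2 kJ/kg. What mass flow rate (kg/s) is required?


dh = 230.2 - 81.2 = 149.0 kJ/kg
m_dot = Q / dh = 70.2 / 149.0 = 0.4711 kg/s

0.4711


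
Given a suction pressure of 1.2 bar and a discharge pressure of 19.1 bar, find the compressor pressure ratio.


PR = P_high / P_low
PR = 19.1 / 1.2
PR = 15.917

15.917


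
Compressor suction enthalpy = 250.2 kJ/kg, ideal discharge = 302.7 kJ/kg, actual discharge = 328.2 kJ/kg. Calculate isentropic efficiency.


dh_ideal = 302.7 - 250.2 = 52.5 kJ/kg
dh_actual = 328.2 - 250.2 = 78.0 kJ/kg
eta_s = dh_ideal / dh_actual = 52.5 / 78.0
eta_s = 0.6731

0.6731
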